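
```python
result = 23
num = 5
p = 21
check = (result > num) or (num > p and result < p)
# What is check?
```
Trace:
  result=23
  result=23, num=5
  result=23, num=5, p=21
  result=23, num=5, p=21, check=True

Final answer: True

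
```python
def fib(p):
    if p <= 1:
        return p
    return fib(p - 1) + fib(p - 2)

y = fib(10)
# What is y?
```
Call trace (a repeated sub-call is expanded the first time; later identical calls just restate its return value):
fib(p=10)
  fib(p=9)
    fib(p=8)
      fib(p=7)
        fib(p=6)
          fib(p=5)
            fib(p=4)
              fib(p=3)
                fib(p=2)
                  fib(p=1)
                  -> return 1
                  fib(p=0)
                  -> return 0
                -> return 1
                fib(p=1)
                -> return 1
              -> return 2
              fib(p=2) -> return 1  (same call as traced above)
            -> return 3
            fib(p=3) -> return 2  (same call as traced above)
          -> return 5
          fib(p=4) -> return 3  (same call as traced above)
        -> return 8
        fib(p=5) -> return 5  (same call as traced above)
      -> return 13
      fib(p=6) -> return 8  (same call as traced above)
    -> return 21
    fib(p=7) -> return 13  (same call as traced above)
  -> return 34
  fib(p=8) -> return 21  (same call as traced above)
-> return 55

Final answer: 55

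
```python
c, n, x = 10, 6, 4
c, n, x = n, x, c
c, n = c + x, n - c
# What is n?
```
Trace:
  c=10, n=6, x=4
  c=6, n=4, x=10
  c=16, n=-2, x=10

Final answer: -2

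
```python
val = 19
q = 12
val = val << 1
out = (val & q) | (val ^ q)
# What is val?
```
Trace:
  val=19
  val=19, q=12
  val=38, q=12
  val=38, q=12, out=46

Final answer: 38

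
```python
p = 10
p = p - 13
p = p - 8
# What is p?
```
Trace:
  p=10
  p=-3
  p=-11

Final answer: -11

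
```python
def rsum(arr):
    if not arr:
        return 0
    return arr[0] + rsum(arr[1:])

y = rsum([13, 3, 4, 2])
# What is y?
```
Call trace:
rsum(arr=[13, 3, 4, 2])
  rsum(arr=[3, 4, 2])
    rsum(arr=[4, 2])
      rsum(arr=[2])
        rsum(arr=[])
        -> return 0
      -> return 2
    -> return 6
  -> return 9
-> return 22

Final answer: 22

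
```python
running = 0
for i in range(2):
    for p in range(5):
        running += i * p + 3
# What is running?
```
Trace:
  running=0
  running=3, i=0, p=0
  running=6, i=0, p=1
  running=9, i=0, p=2
  running=12, i=0, p=3
  running=15, i=0, p=4
  running=18, i=1, p=0
  running=22, i=1, p=1
  running=27, i=1, p=2
  running=33, i=1, p=3
  running=40, i=1, p=4

Final answer: 40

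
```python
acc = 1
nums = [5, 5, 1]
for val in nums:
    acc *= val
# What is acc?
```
Trace:
  acc=1
  acc=5, val=5
  acc=25, val=5
  acc=25, val=1

Final answer: 25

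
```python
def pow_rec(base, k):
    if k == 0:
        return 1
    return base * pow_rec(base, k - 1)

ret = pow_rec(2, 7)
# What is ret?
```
Call trace:
pow_rec(base=2, k=7)
  pow_rec(base=2, k=6)
    pow_rec(base=2, k=5)
      pow_rec(base=2, k=4)
        pow_rec(base=2, k=3)
          pow_rec(base=2, k=2)
            pow_rec(base=2, k=1)
              pow_rec(base=2, k=0)
              -> return 1
            -> return 2
          -> return 4
        -> return 8
      -> return 16
    -> return 32
  -> return 64
-> return 128

Final answer: 128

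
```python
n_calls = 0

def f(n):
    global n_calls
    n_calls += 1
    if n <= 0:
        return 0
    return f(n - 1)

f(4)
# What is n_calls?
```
Call trace:
f(n=4)
  f(n=3)
    f(n=2)
      f(n=1)
        f(n=0)
        -> return 0
      -> return 0
    -> return 0
  -> return 0
-> return 0

n_calls is incremented once per call. f is entered once for each n = 4, 3, 2, 1, 0 (the n <= 0 call returns without recursing), i.e. 4 + 1 calls.
n_calls = 5

Final answer: 5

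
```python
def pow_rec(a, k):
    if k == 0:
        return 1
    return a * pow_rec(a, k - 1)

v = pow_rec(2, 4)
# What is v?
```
Call trace:
pow_rec(a=2, k=4)
  pow_rec(a=2, k=3)
    pow_rec(a=2, k=2)
      pow_rec(a=2, k=1)
        pow_rec(a=2, k=0)
        -> return 1
      -> return 2
    -> return 4
  -> return 8
-> return 16

Final answer: 16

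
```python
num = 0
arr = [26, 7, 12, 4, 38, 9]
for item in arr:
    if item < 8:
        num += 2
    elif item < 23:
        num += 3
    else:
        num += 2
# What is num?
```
Trace:
  num=0
  num=2, item=26
  num=4, item=7
  num=7, item=12
  num=9, item=4
  num=11, item=38
  num=14, item=9

Final answer: 14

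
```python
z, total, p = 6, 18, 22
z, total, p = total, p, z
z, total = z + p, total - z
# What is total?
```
Trace:
  z=6, total=18, p=22
  z=18, total=22, p=6
  z=24, total=4, p=6

Final answer: 4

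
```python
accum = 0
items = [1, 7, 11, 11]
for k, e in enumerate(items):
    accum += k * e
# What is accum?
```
Trace:
  accum=0
  accum=0, k=0, e=1
  accum=7, k=1, e=7
  accum=29, k=2, e=11
  accum=62, k=3, e=11

Final answer: 62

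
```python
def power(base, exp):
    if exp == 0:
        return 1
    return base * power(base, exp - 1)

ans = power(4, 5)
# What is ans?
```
Call trace:
power(base=4, exp=5)
  power(base=4, exp=4)
    power(base=4, exp=3)
      power(base=4, exp=2)
        power(base=4, exp=1)
          power(base=4, exp=0)
          -> return 1
        -> return 4
      -> return 16
    -> return 64
  -> return 256
-> return 1024

Final answer: 1024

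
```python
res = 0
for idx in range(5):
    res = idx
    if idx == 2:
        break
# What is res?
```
Trace:
  res=0
  res=0, idx=0
  res=1, idx=1
  res=2, idx=2

Final answer: 2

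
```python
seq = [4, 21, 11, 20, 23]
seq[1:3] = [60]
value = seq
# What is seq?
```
Trace:
  seq=[4, 21, 11, 20, 23]
  seq=[4, 60, 20, 23]
  seq=[4, 60, 20, 23], value=[4, 60, 20, 23]

Final answer: [4, 60, 20, 23]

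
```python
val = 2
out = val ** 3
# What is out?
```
Trace:
  val=2
  val=2, out=8

Final answer: 8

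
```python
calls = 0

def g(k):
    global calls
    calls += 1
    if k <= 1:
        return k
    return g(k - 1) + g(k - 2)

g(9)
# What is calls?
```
Call trace (a repeated sub-call is expanded the first time; later identical calls just restate its return value):
g(k=9)
  g(k=8)
    g(k=7)
      g(k=6)
        g(k=5)
          g(k=4)
            g(k=3)
              g(k=2)
                g(k=1)
                -> return 1
                g(k=0)
                -> return 0
              -> return 1
              g(k=1)
              -> return 1
            -> return 2
            g(k=2) -> return 1  (same call as traced above)
          -> return 3
          g(k=3) -> return 2  (same call as traced above)
        -> return 5
        g(k=4) -> return 3  (same call as traced above)
      -> return 8
      g(k=5) -> return 5  (same call as traced above)
    -> return 13
    g(k=6) -> return 8  (same call as traced above)
  -> return 21
  g(k=7) -> return 13  (same call as traced above)
-> return 34

calls is incremented once per call, so count the calls in each subtree. Let C(k) = number of calls made by g(k).
C(0) = C(1) = 1 (base case, no recursion); C(k) = 1 + C(k - 1) + C(k - 2) otherwise.
C(2) = 1 + C(1) + C(0) = 1 + 1 + 1 = 3
C(3) = 1 + C(2) + C(1) = 1 + 3 + 1 = 5
C(4) = 1 + C(3) + C(2) = 1 + 5 + 3 = 9
C(5) = 1 + C(4) + C(3) = 1 + 9 + 5 = 15
C(6) = 1 + C(5) + C(4) = 1 + 15 + 9 = 25
C(7) = 1 + C(6) + C(5) = 1 + 25 + 15 = 41
C(8) = 1 + C(7) + C(6) = 1 + 41 + 25 = 67
C(9) = 1 + C(8) + C(7) = 1 + 67 + 41 = 109
calls = C(9) = 109

Final answer: 109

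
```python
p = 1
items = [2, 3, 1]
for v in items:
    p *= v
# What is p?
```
Trace:
  p=1
  p=2, v=2
  p=6, v=3
  p=6, v=1

Final answer: 6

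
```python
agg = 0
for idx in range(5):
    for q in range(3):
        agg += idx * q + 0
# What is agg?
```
Trace:
  agg=0
  agg=0, idx=0, q=0
  agg=0, idx=0, q=1
  agg=0, idx=0, q=2
  agg=0, idx=1, q=0
  agg=1, idx=1, q=1
  agg=3, idx=1, q=2
  agg=3, idx=2, q=0
  agg=5, idx=2, q=1
  agg=9, idx=2, q=2
  agg=9, idx=3, q=0
  agg=12, idx=3, q=1
  agg=18, idx=3, q=2
  agg=18, idx=4, q=0
  agg=22, idx=4, q=1
  agg=30, idx=4, q=2

Final answer: 30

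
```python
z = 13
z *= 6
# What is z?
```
Trace:
  z=13
  z=78

Final answer: 78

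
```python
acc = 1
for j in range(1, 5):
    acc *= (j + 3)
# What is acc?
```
Trace:
  acc=1
  acc=4, j=1
  acc=20, j=2
  acc=120, j=3
  acc=840, j=4

Final answer: 840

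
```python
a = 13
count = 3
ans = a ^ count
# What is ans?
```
Trace:
  a=13
  a=13, count=3
  a=13, count=3, ans=14

Final answer: 14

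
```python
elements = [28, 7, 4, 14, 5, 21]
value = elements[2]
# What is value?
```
Trace:
  elements=[28, 7, 4, 14, 5, 21]
  elements=[28, 7, 4, 14, 5, 21], value=4

Final answer: 4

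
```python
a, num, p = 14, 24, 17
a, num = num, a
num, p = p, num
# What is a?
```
Trace:
  a=14, num=24, p=17
  a=24, num=14, p=17
  a=24, num=17, p=14

Final answer: 24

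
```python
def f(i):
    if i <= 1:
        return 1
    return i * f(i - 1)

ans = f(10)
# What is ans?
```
Call trace:
f(i=10)
  f(i=9)
    f(i=8)
      f(i=7)
        f(i=6)
          f(i=5)
            f(i=4)
              f(i=3)
                f(i=2)
                  f(i=1)
                  -> return 1
                -> return 2
              -> return 6
            -> return 24
          -> return 120
        -> return 720
      -> return 5040
    -> return 40320
  -> return 362880
-> return 3628800

Final answer: 3628800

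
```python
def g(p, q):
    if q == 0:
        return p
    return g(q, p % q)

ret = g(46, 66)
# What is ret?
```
Call trace:
g(p=46, q=66)
  g(p=66, q=46)
    g(p=46, q=20)
      g(p=20, q=6)
        g(p=6, q=2)
          g(p=2, q=0)
          -> return 2
        -> return 2
      -> return 2
    -> return 2
  -> return 2
-> return 2

Final answer: 2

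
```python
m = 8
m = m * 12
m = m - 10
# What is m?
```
Trace:
  m=8
  m=96
  m=86

Final answer: 86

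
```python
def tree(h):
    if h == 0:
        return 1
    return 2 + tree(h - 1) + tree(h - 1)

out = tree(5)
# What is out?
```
Call trace (a repeated sub-call is expanded the first time; later identical calls just restate its return value):
tree(h=5)
  tree(h=4)
    tree(h=3)
      tree(h=2)
        tree(h=1)
          tree(h=0)
          -> return 1
          tree(h=0)
          -> return 1
        -> return 4
        tree(h=1) -> return 4  (same call as traced above)
      -> return 10
      tree(h=2) -> return 10  (same call as traced above)
    -> return 22
    tree(h=3) -> return 22  (same call as traced above)
  -> return 46
  tree(h=4) -> return 46  (same call as traced above)
-> return 94

Final answer: 94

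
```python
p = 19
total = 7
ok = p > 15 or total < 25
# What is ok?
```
Trace:
  p=19
  p=19, total=7
  p=19, total=7, ok=True

Final answer: True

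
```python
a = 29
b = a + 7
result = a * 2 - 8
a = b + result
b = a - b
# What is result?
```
Trace:
  a=29
  a=29, b=36
  a=29, b=36, result=50
  a=86, b=36, result=50
  a=86, b=50, result=50

Final answer: 50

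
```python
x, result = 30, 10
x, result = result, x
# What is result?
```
Trace:
  x=30, result=10
  x=10, result=30

Final answer: 30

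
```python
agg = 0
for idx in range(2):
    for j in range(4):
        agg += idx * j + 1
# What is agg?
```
Trace:
  agg=0
  agg=1, idx=0, j=0
  agg=2, idx=0, j=1
  agg=3, idx=0, j=2
  agg=4, idx=0, j=3
  agg=5, idx=1, j=0
  agg=7, idx=1, j=1
  agg=10, idx=1, j=2
  agg=14, idx=1, j=3

Final answer: 14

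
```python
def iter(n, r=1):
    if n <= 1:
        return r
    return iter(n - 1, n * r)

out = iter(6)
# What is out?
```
Call trace:
iter(n=6, r=1)
  iter(n=5, r=6)
    iter(n=4, r=30)
      iter(n=3, r=120)
        iter(n=2, r=360)
          iter(n=1, r=720)
          -> return 720
        -> return 720
      -> return 720
    -> return 720
  -> return 720
-> return 720

Final answer: 720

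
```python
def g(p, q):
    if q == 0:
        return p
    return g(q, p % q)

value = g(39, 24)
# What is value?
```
Call trace:
g(p=39, q=24)
  g(p=24, q=15)
    g(p=15, q=9)
      g(p=9, q=6)
        g(p=6, q=3)
          g(p=3, q=0)
          -> return 3
        -> return 3
      -> return 3
    -> return 3
  -> return 3
-> return 3

Final answer: 3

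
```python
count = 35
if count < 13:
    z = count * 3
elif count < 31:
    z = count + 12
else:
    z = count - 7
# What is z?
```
Trace:
  count=35
  count=35, z=28

Final answer: 28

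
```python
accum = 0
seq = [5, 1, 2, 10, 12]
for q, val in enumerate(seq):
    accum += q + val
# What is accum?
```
Trace:
  accum=0
  accum=5, q=0, val=5
  accum=7, q=1, val=1
  accum=11, q=2, val=2
  accum=24, q=3, val=10
  accum=40, q=4, val=12

Final answer: 40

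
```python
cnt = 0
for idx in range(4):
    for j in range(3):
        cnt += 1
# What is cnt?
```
Trace:
  cnt=0
  cnt=1, idx=0, j=0
  cnt=2, idx=0, j=1
  cnt=3, idx=0, j=2
  cnt=4, idx=1, j=0
  cnt=5, idx=1, j=1
  cnt=6, idx=1, j=2
  cnt=7, idx=2, j=0
  cnt=8, idx=2, j=1
  cnt=9, idx=2, j=2
  cnt=10, idx=3, j=0
  cnt=11, idx=3, j=1
  cnt=12, idx=3, j=2

Final answer: 12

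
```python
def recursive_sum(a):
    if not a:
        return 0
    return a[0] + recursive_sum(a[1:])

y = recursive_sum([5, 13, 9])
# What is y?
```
Call trace:
recursive_sum(a=[5, 13, 9])
  recursive_sum(a=[13, 9])
    recursive_sum(a=[9])
      recursive_sum(a=[])
      -> return 0
    -> return 9
  -> return 22
-> return 27

Final answer: 27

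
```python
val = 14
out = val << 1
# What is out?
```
Trace:
  val=14
  val=14, out=28

Final answer: 28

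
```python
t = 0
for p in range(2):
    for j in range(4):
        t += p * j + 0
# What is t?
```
Trace:
  t=0
  t=0, p=0, j=0
  t=0, p=0, j=1
  t=0, p=0, j=2
  t=0, p=0, j=3
  t=0, p=1, j=0
  t=1, p=1, j=1
  t=3, p=1, j=2
  t=6, p=1, j=3

Final answer: 6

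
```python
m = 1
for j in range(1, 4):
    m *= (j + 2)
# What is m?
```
Trace:
  m=1
  m=3, j=1
  m=12, j=2
  m=60, j=3

Final answer: 60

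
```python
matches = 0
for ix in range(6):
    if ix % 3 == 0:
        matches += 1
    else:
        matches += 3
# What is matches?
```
Trace:
  matches=0
  matches=1, ix=0
  matches=4, ix=1
  matches=7, ix=2
  matches=8, ix=3
  matches=11, ix=4
  matches=14, ix=5

Final answer: 14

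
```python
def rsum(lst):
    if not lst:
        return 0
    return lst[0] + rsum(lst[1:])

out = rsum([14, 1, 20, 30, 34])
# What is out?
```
Call trace:
rsum(lst=[14, 1, 20, 30, 34])
  rsum(lst=[1, 20, 30, 34])
    rsum(lst=[20, 30, 34])
      rsum(lst=[30, 34])
        rsum(lst=[34])
          rsum(lst=[])
          -> return 0
        -> return 34
      -> return 64
    -> return 84
  -> return 85
-> return 99

Final answer: 99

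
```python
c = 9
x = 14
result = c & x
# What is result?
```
Trace:
  c=9
  c=9, x=14
  c=9, x=14, result=8

Final answer: 8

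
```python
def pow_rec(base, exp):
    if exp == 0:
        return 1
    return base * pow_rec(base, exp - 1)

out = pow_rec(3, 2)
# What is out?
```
Call trace:
pow_rec(base=3, exp=2)
  pow_rec(base=3, exp=1)
    pow_rec(base=3, exp=0)
    -> return 1
  -> return 3
-> return 9

Final answer: 9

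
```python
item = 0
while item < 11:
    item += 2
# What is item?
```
Trace:
  item=0
  item=2
  item=4
  item=6
  item=8
  item=10
  item=12

Final answer: 12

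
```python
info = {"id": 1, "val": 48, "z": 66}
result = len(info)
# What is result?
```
Trace:
  info={'id': 1, 'val': 48, 'z': 66}
  info={'id': 1, 'val': 48, 'z': 66}, result=3

Final answer: 3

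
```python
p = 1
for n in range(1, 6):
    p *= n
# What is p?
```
Trace:
  p=1
  p=1, n=1
  p=2, n=2
  p=6, n=3
  p=24, n=4
  p=120, n=5

Final answer: 120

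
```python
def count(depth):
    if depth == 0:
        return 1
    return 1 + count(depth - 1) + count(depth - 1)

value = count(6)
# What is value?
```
Call trace (a repeated sub-call is expanded the first time; later identical calls just restate its return value):
count(depth=6)
  count(depth=5)
    count(depth=4)
      count(depth=3)
        count(depth=2)
          count(depth=1)
            count(depth=0)
            -> return 1
            count(depth=0)
            -> return 1
          -> return 3
          count(depth=1) -> return 3  (same call as traced above)
        -> return 7
        count(depth=2) -> return 7  (same call as traced above)
      -> return 15
      count(depth=3) -> return 15  (same call as traced above)
    -> return 31
    count(depth=4) -> return 31  (same call as traced above)
  -> return 63
  count(depth=5) -> return 63  (same call as traced above)
-> return 127

Final answer: 127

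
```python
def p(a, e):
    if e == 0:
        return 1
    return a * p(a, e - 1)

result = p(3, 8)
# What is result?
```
Call trace:
p(a=3, e=8)
  p(a=3, e=7)
    p(a=3, e=6)
      p(a=3, e=5)
        p(a=3, e=4)
          p(a=3, e=3)
            p(a=3, e=2)
              p(a=3, e=1)
                p(a=3, e=0)
                -> return 1
              -> return 3
            -> return 9
          -> return 27
        -> return 81
      -> return 243
    -> return 729
  -> return 2187
-> return 6561

Final answer: 6561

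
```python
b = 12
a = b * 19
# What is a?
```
Trace:
  b=12
  b=12, a=228

Final answer: 228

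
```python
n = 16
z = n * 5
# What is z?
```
Trace:
  n=16
  n=16, z=80

Final answer: 80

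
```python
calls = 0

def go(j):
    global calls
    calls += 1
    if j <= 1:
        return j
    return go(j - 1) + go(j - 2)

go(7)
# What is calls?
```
Call trace (a repeated sub-call is expanded the first time; later identical calls just restate its return value):
go(j=7)
  go(j=6)
    go(j=5)
      go(j=4)
        go(j=3)
          go(j=2)
            go(j=1)
            -> return 1
            go(j=0)
            -> return 0
          -> return 1
          go(j=1)
          -> return 1
        -> return 2
        go(j=2) -> return 1  (same call as traced above)
      -> return 3
      go(j=3) -> return 2  (same call as traced above)
    -> return 5
    go(j=4) -> return 3  (same call as traced above)
  -> return 8
  go(j=5) -> return 5  (same call as traced above)
-> return 13

calls is incremented once per call, so count the calls in each subtree. Let C(j) = number of calls made by go(j).
C(0) = C(1) = 1 (base case, no recursion); C(j) = 1 + C(j - 1) + C(j - 2) otherwise.
C(2) = 1 + C(1) + C(0) = 1 + 1 + 1 = 3
C(3) = 1 + C(2) + C(1) = 1 + 3 + 1 = 5
C(4) = 1 + C(3) + C(2) = 1 + 5 + 3 = 9
C(5) = 1 + C(4) + C(3) = 1 + 9 + 5 = 15
C(6) = 1 + C(5) + C(4) = 1 + 15 + 9 = 25
C(7) = 1 + C(6) + C(5) = 1 + 25 + 15 = 41
calls = C(7) = 41

Final answer: 41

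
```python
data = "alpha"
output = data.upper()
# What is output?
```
Trace:
  data='alpha'
  data='alpha', output='ALPHA'

Final answer: 'ALPHA'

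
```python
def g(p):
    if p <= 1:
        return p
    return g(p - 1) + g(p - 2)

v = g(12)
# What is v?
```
Call trace (a repeated sub-call is expanded the first time; later identical calls just restate its return value):
g(p=12)
  g(p=11)
    g(p=10)
      g(p=9)
        g(p=8)
          g(p=7)
            g(p=6)
              g(p=5)
                g(p=4)
                  g(p=3)
                    g(p=2)
                      g(p=1)
                      -> return 1
                      g(p=0)
                      -> return 0
                    -> return 1
                    g(p=1)
                    -> return 1
                  -> return 2
                  g(p=2) -> return 1  (same call as traced above)
                -> return 3
                g(p=3) -> return 2  (same call as traced above)
              -> return 5
              g(p=4) -> return 3  (same call as traced above)
            -> return 8
            g(p=5) -> return 5  (same call as traced above)
          -> return 13
          g(p=6) -> return 8  (same call as traced above)
        -> return 21
        g(p=7) -> return 13  (same call as traced above)
      -> return 34
      g(p=8) -> return 21  (same call as traced above)
    -> return 55
    g(p=9) -> return 34  (same call as traced above)
  -> return 89
  g(p=10) -> return 55  (same call as traced above)
-> return 144

Final answer: 144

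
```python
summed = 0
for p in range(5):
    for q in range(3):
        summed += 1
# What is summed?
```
Trace:
  summed=0
  summed=1, p=0, q=0
  summed=2, p=0, q=1
  summed=3, p=0, q=2
  summed=4, p=1, q=0
  summed=5, p=1, q=1
  summed=6, p=1, q=2
  summed=7, p=2, q=0
  summed=8, p=2, q=1
  summed=9, p=2, q=2
  summed=10, p=3, q=0
  summed=11, p=3, q=1
  summed=12, p=3, q=2
  summed=13, p=4, q=0
  summed=14, p=4, q=1
  summed=15, p=4, q=2

Final answer: 15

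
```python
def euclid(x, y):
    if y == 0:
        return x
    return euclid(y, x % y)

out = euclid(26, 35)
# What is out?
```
Call trace:
euclid(x=26, y=35)
  euclid(x=35, y=26)
    euclid(x=26, y=9)
      euclid(x=9, y=8)
        euclid(x=8, y=1)
          euclid(x=1, y=0)
          -> return 1
        -> return 1
      -> return 1
    -> return 1
  -> return 1
-> return 1

Final answer: 1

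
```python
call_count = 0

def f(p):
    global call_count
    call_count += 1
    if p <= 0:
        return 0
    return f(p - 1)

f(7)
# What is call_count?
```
Call trace:
f(p=7)
  f(p=6)
    f(p=5)
      f(p=4)
        f(p=3)
          f(p=2)
            f(p=1)
              f(p=0)
              -> return 0
            -> return 0
          -> return 0
        -> return 0
      -> return 0
    -> return 0
  -> return 0
-> return 0

call_count is incremented once per call. f is entered once for each p = 7, 6, 5, 4, 3, 2, 1, 0 (the p <= 0 call returns without recursing), i.e. 7 + 1 calls.
call_count = 8

Final answer: 8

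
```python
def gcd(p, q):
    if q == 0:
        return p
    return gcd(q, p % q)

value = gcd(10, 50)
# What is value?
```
Call trace:
gcd(p=10, q=50)
  gcd(p=50, q=10)
    gcd(p=10, q=0)
    -> return 10
  -> return 10
-> return 10

Final answer: 10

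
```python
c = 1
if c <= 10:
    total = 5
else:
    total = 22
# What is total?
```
Trace:
  c=1
  c=1, total=5

Final answer: 5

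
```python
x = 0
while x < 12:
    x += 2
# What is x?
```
Trace:
  x=0
  x=2
  x=4
  x=6
  x=8
  x=10
  x=12

Final answer: 12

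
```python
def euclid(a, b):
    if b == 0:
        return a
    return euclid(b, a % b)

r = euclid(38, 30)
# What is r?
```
Call trace:
euclid(a=38, b=30)
  euclid(a=30, b=8)
    euclid(a=8, b=6)
      euclid(a=6, b=2)
        euclid(a=2, b=0)
        -> return 2
      -> return 2
    -> return 2
  -> return 2
-> return 2

Final answer: 2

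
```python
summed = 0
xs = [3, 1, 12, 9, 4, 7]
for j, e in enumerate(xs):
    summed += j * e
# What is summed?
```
Trace:
  summed=0
  summed=0, j=0, e=3
  summed=1, j=1, e=1
  summed=25, j=2, e=12
  summed=52, j=3, e=9
  summed=68, j=4, e=4
  summed=103, j=5, e=7

Final answer: 103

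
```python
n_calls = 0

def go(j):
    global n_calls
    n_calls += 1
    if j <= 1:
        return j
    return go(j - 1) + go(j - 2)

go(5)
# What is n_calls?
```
Call trace (a repeated sub-call is expanded the first time; later identical calls just restate its return value):
go(j=5)
  go(j=4)
    go(j=3)
      go(j=2)
        go(j=1)
        -> return 1
        go(j=0)
        -> return 0
      -> return 1
      go(j=1)
      -> return 1
    -> return 2
    go(j=2) -> return 1  (same call as traced above)
  -> return 3
  go(j=3) -> return 2  (same call as traced above)
-> return 5

n_calls is incremented once per call, so count the calls in each subtree. Let C(j) = number of calls made by go(j).
C(0) = C(1) = 1 (base case, no recursion); C(j) = 1 + C(j - 1) + C(j - 2) otherwise.
C(2) = 1 + C(1) + C(0) = 1 + 1 + 1 = 3
C(3) = 1 + C(2) + C(1) = 1 + 3 + 1 = 5
C(4) = 1 + C(3) + C(2) = 1 + 5 + 3 = 9
C(5) = 1 + C(4) + C(3) = 1 + 9 + 5 = 15
n_calls = C(5) = 15

Final answer: 15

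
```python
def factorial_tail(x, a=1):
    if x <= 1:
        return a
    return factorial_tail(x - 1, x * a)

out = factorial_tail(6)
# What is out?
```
Call trace:
factorial_tail(x=6, a=1)
  factorial_tail(x=5, a=6)
    factorial_tail(x=4, a=30)
      factorial_tail(x=3, a=120)
        factorial_tail(x=2, a=360)
          factorial_tail(x=1, a=720)
          -> return 720
        -> return 720
      -> return 720
    -> return 720
  -> return 720
-> return 720

Final answer: 720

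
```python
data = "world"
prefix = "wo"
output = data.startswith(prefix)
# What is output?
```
Trace:
  data='world'
  data='world', prefix='wo'
  data='world', prefix='wo', output=True

Final answer: True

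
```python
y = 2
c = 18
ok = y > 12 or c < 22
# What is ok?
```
Trace:
  y=2
  y=2, c=18
  y=2, c=18, ok=True

Final answer: True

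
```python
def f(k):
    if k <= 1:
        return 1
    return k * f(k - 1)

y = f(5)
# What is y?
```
Call trace:
f(k=5)
  f(k=4)
    f(k=3)
      f(k=2)
        f(k=1)
        -> return 1
      -> return 2
    -> return 6
  -> return 24
-> return 120

Final answer: 120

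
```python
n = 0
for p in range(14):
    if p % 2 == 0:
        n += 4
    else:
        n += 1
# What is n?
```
Trace:
  n=0
  n=4, p=0
  n=5, p=1
  n=9, p=2
  n=10, p=3
  n=14, p=4
  n=15, p=5
  n=19, p=6
  n=20, p=7
  n=24, p=8
  n=25, p=9
  n=29, p=10
  n=30, p=11
  n=34, p=12
  n=35, p=13

Final answer: 35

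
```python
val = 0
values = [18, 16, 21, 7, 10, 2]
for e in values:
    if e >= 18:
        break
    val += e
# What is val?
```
Trace:
  val=0
  val=0, e=18

Final answer: 0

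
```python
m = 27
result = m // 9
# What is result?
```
Trace:
  m=27
  m=27, result=3

Final answer: 3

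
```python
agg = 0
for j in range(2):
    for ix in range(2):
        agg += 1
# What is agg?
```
Trace:
  agg=0
  agg=1, j=0, ix=0
  agg=2, j=0, ix=1
  agg=3, j=1, ix=0
  agg=4, j=1, ix=1

Final answer: 4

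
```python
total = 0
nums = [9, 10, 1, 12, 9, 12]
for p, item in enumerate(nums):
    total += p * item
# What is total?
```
Trace:
  total=0
  total=0, p=0, item=9
  total=10, p=1, item=10
  total=12, p=2, item=1
  total=48, p=3, item=12
  total=84, p=4, item=9
  total=144, p=5, item=12

Final answer: 144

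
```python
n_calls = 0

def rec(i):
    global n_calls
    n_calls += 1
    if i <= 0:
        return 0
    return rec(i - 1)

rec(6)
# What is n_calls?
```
Call trace:
rec(i=6)
  rec(i=5)
    rec(i=4)
      rec(i=3)
        rec(i=2)
          rec(i=1)
            rec(i=0)
            -> return 0
          -> return 0
        -> return 0
      -> return 0
    -> return 0
  -> return 0
-> return 0

n_calls is incremented once per call. rec is entered once for each i = 6, 5, 4, 3, 2, 1, 0 (the i <= 0 call returns without recursing), i.e. 6 + 1 calls.
n_calls = 7

Final answer: 7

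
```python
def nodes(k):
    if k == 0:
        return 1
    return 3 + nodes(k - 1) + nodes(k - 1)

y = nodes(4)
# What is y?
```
Call trace (a repeated sub-call is expanded the first time; later identical calls just restate its return value):
nodes(k=4)
  nodes(k=3)
    nodes(k=2)
      nodes(k=1)
        nodes(k=0)
        -> return 1
        nodes(k=0)
        -> return 1
      -> return 5
      nodes(k=1) -> return 5  (same call as traced above)
    -> return 13
    nodes(k=2) -> return 13  (same call as traced above)
  -> return 29
  nodes(k=3) -> return 29  (same call as traced above)
-> return 61

Final answer: 61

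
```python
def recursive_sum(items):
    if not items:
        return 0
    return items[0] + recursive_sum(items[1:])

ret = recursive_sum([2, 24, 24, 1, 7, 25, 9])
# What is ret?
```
Call trace:
recursive_sum(items=[2, 24, 24, 1, 7, 25, 9])
  recursive_sum(items=[24, 24, 1, 7, 25, 9])
    recursive_sum(items=[24, 1, 7, 25, 9])
      recursive_sum(items=[1, 7, 25, 9])
        recursive_sum(items=[7, 25, 9])
          recursive_sum(items=[25, 9])
            recursive_sum(items=[9])
              recursive_sum(items=[])
              -> return 0
            -> return 9
          -> return 34
        -> return 41
      -> return 42
    -> return 66
  -> return 90
-> return 92

Final answer: 92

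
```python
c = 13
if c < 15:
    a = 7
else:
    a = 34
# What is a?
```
Trace:
  c=13
  c=13, a=7

Final answer: 7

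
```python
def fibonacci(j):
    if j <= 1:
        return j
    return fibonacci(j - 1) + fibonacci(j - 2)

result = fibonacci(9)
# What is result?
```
Call trace (a repeated sub-call is expanded the first time; later identical calls just restate its return value):
fibonacci(j=9)
  fibonacci(j=8)
    fibonacci(j=7)
      fibonacci(j=6)
        fibonacci(j=5)
          fibonacci(j=4)
            fibonacci(j=3)
              fibonacci(j=2)
                fibonacci(j=1)
                -> return 1
                fibonacci(j=0)
                -> return 0
              -> return 1
              fibonacci(j=1)
              -> return 1
            -> return 2
            fibonacci(j=2) -> return 1  (same call as traced above)
          -> return 3
          fibonacci(j=3) -> return 2  (same call as traced above)
        -> return 5
        fibonacci(j=4) -> return 3  (same call as traced above)
      -> return 8
      fibonacci(j=5) -> return 5  (same call as traced above)
    -> return 13
    fibonacci(j=6) -> return 8  (same call as traced above)
  -> return 21
  fibonacci(j=7) -> return 13  (same call as traced above)
-> return 34

Final answer: 34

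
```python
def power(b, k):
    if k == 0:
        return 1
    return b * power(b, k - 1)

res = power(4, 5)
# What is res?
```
Call trace:
power(b=4, k=5)
  power(b=4, k=4)
    power(b=4, k=3)
      power(b=4, k=2)
        power(b=4, k=1)
          power(b=4, k=0)
          -> return 1
        -> return 4
      -> return 16
    -> return 64
  -> return 256
-> return 1024

Final answer: 1024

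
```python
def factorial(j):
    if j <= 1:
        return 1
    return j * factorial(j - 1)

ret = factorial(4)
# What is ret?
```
Call trace:
factorial(j=4)
  factorial(j=3)
    factorial(j=2)
      factorial(j=1)
      -> return 1
    -> return 2
  -> return 6
-> return 24

Final answer: 24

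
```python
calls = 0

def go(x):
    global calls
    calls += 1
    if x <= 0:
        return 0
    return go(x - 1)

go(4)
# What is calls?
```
Call trace:
go(x=4)
  go(x=3)
    go(x=2)
      go(x=1)
        go(x=0)
        -> return 0
      -> return 0
    -> return 0
  -> return 0
-> return 0

calls is incremented once per call. go is entered once for each x = 4, 3, 2, 1, 0 (the x <= 0 call returns without recursing), i.e. 4 + 1 calls.
calls = 5

Final answer: 5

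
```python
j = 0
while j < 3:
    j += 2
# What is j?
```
Trace:
  j=0
  j=2
  j=4

Final answer: 4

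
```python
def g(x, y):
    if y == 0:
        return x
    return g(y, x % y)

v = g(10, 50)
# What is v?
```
Call trace:
g(x=10, y=50)
  g(x=50, y=10)
    g(x=10, y=0)
    -> return 10
  -> return 10
-> return 10

Final answer: 10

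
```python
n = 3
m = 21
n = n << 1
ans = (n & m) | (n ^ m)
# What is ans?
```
Trace:
  n=3
  n=3, m=21
  n=6, m=21
  n=6, m=21, ans=23

Final answer: 23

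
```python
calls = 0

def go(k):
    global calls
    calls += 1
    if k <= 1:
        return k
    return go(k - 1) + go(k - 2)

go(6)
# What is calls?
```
Call trace (a repeated sub-call is expanded the first time; later identical calls just restate its return value):
go(k=6)
  go(k=5)
    go(k=4)
      go(k=3)
        go(k=2)
          go(k=1)
          -> return 1
          go(k=0)
          -> return 0
        -> return 1
        go(k=1)
        -> return 1
      -> return 2
      go(k=2) -> return 1  (same call as traced above)
    -> return 3
    go(k=3) -> return 2  (same call as traced above)
  -> return 5
  go(k=4) -> return 3  (same call as traced above)
-> return 8

calls is incremented once per call, so count the calls in each subtree. Let C(k) = number of calls made by go(k).
C(0) = C(1) = 1 (base case, no recursion); C(k) = 1 + C(k - 1) + C(k - 2) otherwise.
C(2) = 1 + C(1) + C(0) = 1 + 1 + 1 = 3
C(3) = 1 + C(2) + C(1) = 1 + 3 + 1 = 5
C(4) = 1 + C(3) + C(2) = 1 + 5 + 3 = 9
C(5) = 1 + C(4) + C(3) = 1 + 9 + 5 = 15
C(6) = 1 + C(5) + C(4) = 1 + 15 + 9 = 25
calls = C(6) = 25

Final answer: 25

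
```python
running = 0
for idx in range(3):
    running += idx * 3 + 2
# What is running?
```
Trace:
  running=0
  running=2, idx=0
  running=7, idx=1
  running=15, idx=2

Final answer: 15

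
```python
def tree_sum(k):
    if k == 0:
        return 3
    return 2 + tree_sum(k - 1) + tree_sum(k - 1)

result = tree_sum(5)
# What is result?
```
Call trace (a repeated sub-call is expanded the first time; later identical calls just restate its return value):
tree_sum(k=5)
  tree_sum(k=4)
    tree_sum(k=3)
      tree_sum(k=2)
        tree_sum(k=1)
          tree_sum(k=0)
          -> return 3
          tree_sum(k=0)
          -> return 3
        -> return 8
        tree_sum(k=1) -> return 8  (same call as traced above)
      -> return 18
      tree_sum(k=2) -> return 18  (same call as traced above)
    -> return 38
    tree_sum(k=3) -> return 38  (same call as traced above)
  -> return 78
  tree_sum(k=4) -> return 78  (same call as traced above)
-> return 158

Final answer: 158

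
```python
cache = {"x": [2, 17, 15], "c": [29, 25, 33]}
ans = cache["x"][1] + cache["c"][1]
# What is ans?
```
Trace:
  cache={'x': [2, 17, 15], 'c': [29, 25, 33]}
  cache={'x': [2, 17, 15], 'c': [29, 25, 33]}, ans=42

Final answer: 42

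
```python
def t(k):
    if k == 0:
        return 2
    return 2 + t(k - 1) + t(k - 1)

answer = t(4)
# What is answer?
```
Call trace (a repeated sub-call is expanded the first time; later identical calls just restate its return value):
t(k=4)
  t(k=3)
    t(k=2)
      t(k=1)
        t(k=0)
        -> return 2
        t(k=0)
        -> return 2
      -> return 6
      t(k=1) -> return 6  (same call as traced above)
    -> return 14
    t(k=2) -> return 14  (same call as traced above)
  -> return 30
  t(k=3) -> return 30  (same call as traced above)
-> return 62

Final answer: 62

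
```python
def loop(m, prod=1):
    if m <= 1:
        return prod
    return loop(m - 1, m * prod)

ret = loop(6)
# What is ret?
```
Call trace:
loop(m=6, prod=1)
  loop(m=5, prod=6)
    loop(m=4, prod=30)
      loop(m=3, prod=120)
        loop(m=2, prod=360)
          loop(m=1, prod=720)
          -> return 720
        -> return 720
      -> return 720
    -> return 720
  -> return 720
-> return 720

Final answer: 720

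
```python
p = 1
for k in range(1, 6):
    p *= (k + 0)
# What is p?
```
Trace:
  p=1
  p=1, k=1
  p=2, k=2
  p=6, k=3
  p=24, k=4
  p=120, k=5

Final answer: 120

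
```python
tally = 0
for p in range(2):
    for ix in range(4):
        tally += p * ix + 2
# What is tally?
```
Trace:
  tally=0
  tally=2, p=0, ix=0
  tally=4, p=0, ix=1
  tally=6, p=0, ix=2
  tally=8, p=0, ix=3
  tally=10, p=1, ix=0
  tally=13, p=1, ix=1
  tally=17, p=1, ix=2
  tally=22, p=1, ix=3

Final answer: 22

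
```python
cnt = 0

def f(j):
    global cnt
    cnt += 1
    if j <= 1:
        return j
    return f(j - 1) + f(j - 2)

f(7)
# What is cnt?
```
Call trace (a repeated sub-call is expanded the first time; later identical calls just restate its return value):
f(j=7)
  f(j=6)
    f(j=5)
      f(j=4)
        f(j=3)
          f(j=2)
            f(j=1)
            -> return 1
            f(j=0)
            -> return 0
          -> return 1
          f(j=1)
          -> return 1
        -> return 2
        f(j=2) -> return 1  (same call as traced above)
      -> return 3
      f(j=3) -> return 2  (same call as traced above)
    -> return 5
    f(j=4) -> return 3  (same call as traced above)
  -> return 8
  f(j=5) -> return 5  (same call as traced above)
-> return 13

cnt is incremented once per call, so count the calls in each subtree. Let C(j) = number of calls made by f(j).
C(0) = C(1) = 1 (base case, no recursion); C(j) = 1 + C(j - 1) + C(j - 2) otherwise.
C(2) = 1 + C(1) + C(0) = 1 + 1 + 1 = 3
C(3) = 1 + C(2) + C(1) = 1 + 3 + 1 = 5
C(4) = 1 + C(3) + C(2) = 1 + 5 + 3 = 9
C(5) = 1 + C(4) + C(3) = 1 + 9 + 5 = 15
C(6) = 1 + C(5) + C(4) = 1 + 15 + 9 = 25
C(7) = 1 + C(6) + C(5) = 1 + 25 + 15 = 41
cnt = C(7) = 41

Final answer: 41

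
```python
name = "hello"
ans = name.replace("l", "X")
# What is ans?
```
Trace:
  name='hello'
  name='hello', ans='heXXo'

Final answer: 'heXXo'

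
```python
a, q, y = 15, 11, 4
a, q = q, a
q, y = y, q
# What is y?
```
Trace:
  a=15, q=11, y=4
  a=11, q=15, y=4
  a=11, q=4, y=15

Final answer: 15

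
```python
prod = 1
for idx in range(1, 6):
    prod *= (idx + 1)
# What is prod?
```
Trace:
  prod=1
  prod=2, idx=1
  prod=6, idx=2
  prod=24, idx=3
  prod=120, idx=4
  prod=720, idx=5

Final answer: 720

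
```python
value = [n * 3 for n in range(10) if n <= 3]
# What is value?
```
Trace:
  n=0
  n=1
  n=2
  n=3
  n=4
  n=5
  n=6
  n=7
  n=8
  n=9
  value=[0, 3, 6, 9]

Final answer: [0, 3, 6, 9]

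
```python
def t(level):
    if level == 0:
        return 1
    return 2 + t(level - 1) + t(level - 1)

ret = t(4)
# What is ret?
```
Call trace (a repeated sub-call is expanded the first time; later identical calls just restate its return value):
t(level=4)
  t(level=3)
    t(level=2)
      t(level=1)
        t(level=0)
        -> return 1
        t(level=0)
        -> return 1
      -> return 4
      t(level=1) -> return 4  (same call as traced above)
    -> return 10
    t(level=2) -> return 10  (same call as traced above)
  -> return 22
  t(level=3) -> return 22  (same call as traced above)
-> return 46

Final answer: 46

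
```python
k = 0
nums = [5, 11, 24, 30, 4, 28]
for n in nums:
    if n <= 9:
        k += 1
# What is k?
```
Trace:
  k=0
  k=1, n=5
  k=1, n=11
  k=1, n=24
  k=1, n=30
  k=2, n=4
  k=2, n=28

Final answer: 2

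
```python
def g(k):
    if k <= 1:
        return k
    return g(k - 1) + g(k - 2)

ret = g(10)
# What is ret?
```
Call trace (a repeated sub-call is expanded the first time; later identical calls just restate its return value):
g(k=10)
  g(k=9)
    g(k=8)
      g(k=7)
        g(k=6)
          g(k=5)
            g(k=4)
              g(k=3)
                g(k=2)
                  g(k=1)
                  -> return 1
                  g(k=0)
                  -> return 0
                -> return 1
                g(k=1)
                -> return 1
              -> return 2
              g(k=2) -> return 1  (same call as traced above)
            -> return 3
            g(k=3) -> return 2  (same call as traced above)
          -> return 5
          g(k=4) -> return 3  (same call as traced above)
        -> return 8
        g(k=5) -> return 5  (same call as traced above)
      -> return 13
      g(k=6) -> return 8  (same call as traced above)
    -> return 21
    g(k=7) -> return 13  (same call as traced above)
  -> return 34
  g(k=8) -> return 21  (same call as traced above)
-> return 55

Final answer: 55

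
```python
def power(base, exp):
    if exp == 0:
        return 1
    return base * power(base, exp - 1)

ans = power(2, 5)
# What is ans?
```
Call trace:
power(base=2, exp=5)
  power(base=2, exp=4)
    power(base=2, exp=3)
      power(base=2, exp=2)
        power(base=2, exp=1)
          power(base=2, exp=0)
          -> return 1
        -> return 2
      -> return 4
    -> return 8
  -> return 16
-> return 32

Final answer: 32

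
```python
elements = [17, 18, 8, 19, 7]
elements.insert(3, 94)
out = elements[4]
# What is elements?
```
Trace:
  elements=[17, 18, 8, 19, 7]
  elements=[17, 18, 8, 94, 19, 7]
  elements=[17, 18, 8, 94, 19, 7], out=19

Final answer: [17, 18, 8, 94, 19, 7]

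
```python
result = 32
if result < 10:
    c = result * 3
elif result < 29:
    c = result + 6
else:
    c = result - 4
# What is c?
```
Trace:
  result=32
  result=32, c=28

Final answer: 28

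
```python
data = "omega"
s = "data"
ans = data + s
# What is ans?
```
Trace:
  data='omega'
  data='omega', s='data'
  data='omega', s='data', ans='omegadata'

Final answer: 'omegadata'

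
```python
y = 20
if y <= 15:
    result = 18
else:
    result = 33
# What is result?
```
Trace:
  y=20
  y=20, result=33

Final answer: 33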